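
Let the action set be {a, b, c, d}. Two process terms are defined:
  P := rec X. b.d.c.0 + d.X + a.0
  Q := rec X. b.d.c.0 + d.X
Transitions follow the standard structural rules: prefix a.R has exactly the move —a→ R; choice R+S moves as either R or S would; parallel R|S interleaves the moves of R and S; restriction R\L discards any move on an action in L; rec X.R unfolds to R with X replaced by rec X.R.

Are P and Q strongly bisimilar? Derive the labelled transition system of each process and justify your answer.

LTS(P): 4 reachable states
  p0 = rec X. b.d.c.0 + d.X + a.0 | -a-> p1, -b-> p2, -d-> p0
  p1 = 0 | ∅
  p2 = d.c.0 | -d-> p3
  p3 = c.0 | -c-> p1
LTS(Q): 4 reachable states
  q0 = rec X. b.d.c.0 + d.X | -b-> q1, -d-> q0
  q1 = d.c.0 | -d-> q2
  q2 = c.0 | -c-> q3
  q3 = 0 | ∅
Partition-refinement fixed point:
  B0 = {p0}
  B1 = {p1, q3}
  B2 = {p2, q1}
  B3 = {p3, q2}
  B4 = {q0}
p0 ∈ B0, q0 ∈ B4 → different blocks

P ≁ Q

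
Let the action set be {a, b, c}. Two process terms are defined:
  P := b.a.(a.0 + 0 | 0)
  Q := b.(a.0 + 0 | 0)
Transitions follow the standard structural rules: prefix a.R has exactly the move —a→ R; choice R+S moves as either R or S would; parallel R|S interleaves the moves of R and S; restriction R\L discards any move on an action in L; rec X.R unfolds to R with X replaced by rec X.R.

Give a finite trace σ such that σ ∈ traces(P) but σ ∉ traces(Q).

baa

LTS(P): 4 reachable states
  u0 = b.a.(a.0 + 0 | 0) has moves =b=> u1
  u1 = a.(a.0 + 0 | 0) has moves =a=> u2
  u2 = a.0 + 0 | 0 has moves =a=> u3
  u3 = 0 has moves stopped
LTS(Q): 3 reachable states
  v0 = b.(a.0 + 0 | 0) has moves =b=> v1
  v1 = a.0 + 0 | 0 has moves =a=> v2
  v2 = 0 has moves stopped
Run σ = ⟨baa⟩ on P: start {u0}
  step 1 (b): {u1}
  step 2 (a): {u2}
  step 3 (a): {u3}
  P completes σ.
Run σ = ⟨baa⟩ on Q: start {v0}
  step 1 (b): {v1}
  step 2 (a): {v2}
  step 3 (a): no successor for Q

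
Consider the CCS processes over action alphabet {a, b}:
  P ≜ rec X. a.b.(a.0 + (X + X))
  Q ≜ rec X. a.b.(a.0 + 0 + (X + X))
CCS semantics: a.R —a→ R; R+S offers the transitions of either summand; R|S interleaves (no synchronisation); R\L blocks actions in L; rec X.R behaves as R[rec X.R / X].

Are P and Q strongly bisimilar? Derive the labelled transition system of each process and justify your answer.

YES

Reachable graph of P (4 states):
  s0 = rec X. a.b.(a.0 + (X + X)) :: =a=> s1
  s1 = b.(a.0 + ((rec X. a.b.(a.0 + (X + X))) + (rec X. a.b.(a.0 + (X + X))))) :: =b=> s2
  s2 = a.0 + ((rec X. a.b.(a.0 + (X + X))) + (rec X. a.b.(a.0 + (X + X)))) :: =a=> s1, =a=> s3
  s3 = 0 :: stopped
Reachable graph of Q (4 states):
  t0 = rec X. a.b.(a.0 + 0 + (X + X)) :: =a=> t1
  t1 = b.(a.0 + 0 + ((rec X. a.b.(a.0 + 0 + (X + X))) + (rec X. a.b.(a.0 + 0 + (X + X))))) :: =b=> t2
  t2 = a.0 + 0 + ((rec X. a.b.(a.0 + 0 + (X + X))) + (rec X. a.b.(a.0 + 0 + (X + X)))) :: =a=> t1, =a=> t3
  t3 = 0 :: stopped
Bisimilarity quotient blocks:
  B0 = {s0, t0}
  B1 = {s1, t1}
  B2 = {s2, t2}
  B3 = {s3, t3}
s0 ∈ B0, t0 ∈ B0 → same block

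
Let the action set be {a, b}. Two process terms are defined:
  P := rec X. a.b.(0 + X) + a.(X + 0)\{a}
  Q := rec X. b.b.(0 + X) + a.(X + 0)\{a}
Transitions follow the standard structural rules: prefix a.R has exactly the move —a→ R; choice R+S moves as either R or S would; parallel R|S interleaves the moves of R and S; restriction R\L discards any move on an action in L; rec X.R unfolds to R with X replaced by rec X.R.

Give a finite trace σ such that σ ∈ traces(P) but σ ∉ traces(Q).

Reachable graph of P (4 states):
  p0 = rec X. a.b.(0 + X) + a.(X + 0)\{a} :: ··a··> p1, ··a··> p2
  p1 = ((rec X. a.b.(0 + X) + a.(X + 0)\{a}) + 0)\{a} :: (no moves)
  p2 = b.(0 + (rec X. a.b.(0 + X) + a.(X + 0)\{a})) :: ··b··> p3
  p3 = 0 + (rec X. a.b.(0 + X) + a.(X + 0)\{a}) :: ··a··> p1, ··a··> p2
Reachable graph of Q (6 states):
  q0 = rec X. b.b.(0 + X) + a.(X + 0)\{a} :: ··a··> q1, ··b··> q2
  q1 = ((rec X. b.b.(0 + X) + a.(X + 0)\{a}) + 0)\{a} :: ··b··> q3
  q2 = b.(0 + (rec X. b.b.(0 + X) + a.(X + 0)\{a})) :: ··b··> q4
  q3 = (b.(0 + (rec X. b.b.(0 + X) + a.(X + 0)\{a})))\{a} :: ··b··> q5
  q4 = 0 + (rec X. b.b.(0 + X) + a.(X + 0)\{a}) :: ··a··> q1, ··b··> q2
  q5 = (0 + (rec X. b.b.(0 + X) + a.(X + 0)\{a}))\{a} :: ··b··> q3
Executing aba from P (initial set {p0}):
  step 1 (a): {p1, p2}
  step 2 (b): {p3}
  step 3 (a): {p1, p2}
  P completes σ.
Executing aba from Q (initial set {q0}):
  step 1 (a): {q1}
  step 2 (b): {q3}
  step 3 (a): no successor for Q

aba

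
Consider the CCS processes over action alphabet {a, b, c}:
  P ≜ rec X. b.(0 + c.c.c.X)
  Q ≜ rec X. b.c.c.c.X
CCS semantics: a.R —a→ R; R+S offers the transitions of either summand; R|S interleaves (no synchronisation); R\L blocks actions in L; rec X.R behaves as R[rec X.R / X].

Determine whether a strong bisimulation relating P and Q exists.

Reachable graph of P (4 states):
  u0 = rec X. b.(0 + c.c.c.X) → —b→ u1
  u1 = 0 + c.c.c.(rec X. b.(0 + c.c.c.X)) → —c→ u2
  u2 = c.c.(rec X. b.(0 + c.c.c.X)) → —c→ u3
  u3 = c.(rec X. b.(0 + c.c.c.X)) → —c→ u0
Reachable graph of Q (4 states):
  v0 = rec X. b.c.c.c.X → —b→ v1
  v1 = c.c.c.(rec X. b.c.c.c.X) → —c→ v2
  v2 = c.c.(rec X. b.c.c.c.X) → —c→ v3
  v3 = c.(rec X. b.c.c.c.X) → —c→ v0
Partition-refinement fixed point:
  B0 = {u0, v0}
  B1 = {u1, v1}
  B2 = {u2, v2}
  B3 = {u3, v3}
u0 ∈ B0, v0 ∈ B0 → same block

bisimilar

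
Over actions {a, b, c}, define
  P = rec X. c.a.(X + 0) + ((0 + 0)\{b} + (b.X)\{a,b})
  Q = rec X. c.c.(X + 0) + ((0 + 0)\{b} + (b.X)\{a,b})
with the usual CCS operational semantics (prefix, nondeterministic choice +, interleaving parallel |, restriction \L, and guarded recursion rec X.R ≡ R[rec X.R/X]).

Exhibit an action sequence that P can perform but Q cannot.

ca

LTS(P): 3 reachable states
  m0 = rec X. c.a.(X + 0) + ((0 + 0)\{b} + (b.X)\{a,b}) | —c→ m1
  m1 = a.((rec X. c.a.(X + 0) + ((0 + 0)\{b} + (b.X)\{a,b})) + 0) | —a→ m2
  m2 = (rec X. c.a.(X + 0) + ((0 + 0)\{b} + (b.X)\{a,b})) + 0 | —c→ m1
LTS(Q): 3 reachable states
  n0 = rec X. c.c.(X + 0) + ((0 + 0)\{b} + (b.X)\{a,b}) | —c→ n1
  n1 = c.((rec X. c.c.(X + 0) + ((0 + 0)\{b} + (b.X)\{a,b})) + 0) | —c→ n2
  n2 = (rec X. c.c.(X + 0) + ((0 + 0)\{b} + (b.X)\{a,b})) + 0 | —c→ n1
Run σ = ⟨ca⟩ on P: start {m0}
  after c @ step 1: {m1}
  after a @ step 2: {m2}
  P completes σ.
Run σ = ⟨ca⟩ on Q: start {n0}
  after c @ step 1: {n1}
  after a @ step 2: no successor for Q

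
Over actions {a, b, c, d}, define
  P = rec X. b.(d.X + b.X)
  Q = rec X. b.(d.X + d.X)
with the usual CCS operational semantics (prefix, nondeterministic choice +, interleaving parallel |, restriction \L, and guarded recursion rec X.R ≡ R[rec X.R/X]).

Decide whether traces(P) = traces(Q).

Reachable graph of P (2 states):
  s0 = rec X. b.(d.X + b.X) | --b--▸ s1
  s1 = d.(rec X. b.(d.X + b.X)) + b.(rec X. b.(d.X + b.X)) | --b--▸ s0, --d--▸ s0
Reachable graph of Q (2 states):
  t0 = rec X. b.(d.X + d.X) | --b--▸ t1
  t1 = d.(rec X. b.(d.X + d.X)) + d.(rec X. b.(d.X + d.X)) | --d--▸ t0
Executing bb from P (initial set {s0}):
  after b @ step 1: {s1}
  after b @ step 2: {s0}
  P completes σ.
Executing bb from Q (initial set {t0}):
  after b @ step 1: {t1}
  after b @ step 2: ∅ (Q stuck)

NO — witness ⟨bb⟩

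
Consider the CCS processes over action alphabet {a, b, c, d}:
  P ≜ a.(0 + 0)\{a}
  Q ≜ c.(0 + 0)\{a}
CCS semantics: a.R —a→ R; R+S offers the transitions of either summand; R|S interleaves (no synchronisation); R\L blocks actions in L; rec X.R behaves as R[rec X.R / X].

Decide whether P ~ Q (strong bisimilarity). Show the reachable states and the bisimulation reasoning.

NO

LTS(P): 2 reachable states
  s0 = a.(0 + 0)\{a} has moves -a-> s1
  s1 = (0 + 0)\{a} has moves stopped
LTS(Q): 2 reachable states
  t0 = c.(0 + 0)\{a} has moves -c-> t1
  t1 = (0 + 0)\{a} has moves stopped
Partition-refinement fixed point:
  B0 = {s0}
  B1 = {s1, t1}
  B2 = {t0}
s0 ∈ B0, t0 ∈ B2 → different blocks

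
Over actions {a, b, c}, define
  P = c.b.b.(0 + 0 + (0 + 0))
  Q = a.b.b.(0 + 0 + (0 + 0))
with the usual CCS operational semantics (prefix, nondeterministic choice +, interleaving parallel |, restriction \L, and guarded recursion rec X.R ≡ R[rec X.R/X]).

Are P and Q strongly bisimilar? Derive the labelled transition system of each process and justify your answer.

LTS(P): 4 reachable states
  m0 = c.b.b.(0 + 0 + (0 + 0)) → -c-> m1
  m1 = b.b.(0 + 0 + (0 + 0)) → -b-> m2
  m2 = b.(0 + 0 + (0 + 0)) → -b-> m3
  m3 = 0 + 0 + (0 + 0) → (no moves)
LTS(Q): 4 reachable states
  n0 = a.b.b.(0 + 0 + (0 + 0)) → -a-> n1
  n1 = b.b.(0 + 0 + (0 + 0)) → -b-> n2
  n2 = b.(0 + 0 + (0 + 0)) → -b-> n3
  n3 = 0 + 0 + (0 + 0) → (no moves)
Partition-refinement fixed point:
  B0 = {m0}
  B1 = {m1, n1}
  B2 = {m2, n2}
  B3 = {m3, n3}
  B4 = {n0}
m0 ∈ B0, n0 ∈ B4 → different blocks

not bisimilar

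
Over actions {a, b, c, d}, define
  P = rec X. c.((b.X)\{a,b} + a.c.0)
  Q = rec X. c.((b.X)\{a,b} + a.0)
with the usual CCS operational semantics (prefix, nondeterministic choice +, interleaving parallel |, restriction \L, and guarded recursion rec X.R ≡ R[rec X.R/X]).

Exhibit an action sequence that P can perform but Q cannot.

Reachable graph of P (4 states):
  s0 = rec X. c.((b.X)\{a,b} + a.c.0) has moves -c-> s1
  s1 = (b.(rec X. c.((b.X)\{a,b} + a.c.0)))\{a,b} + a.c.0 has moves -a-> s2
  s2 = c.0 has moves -c-> s3
  s3 = 0 has moves ∅
Reachable graph of Q (3 states):
  t0 = rec X. c.((b.X)\{a,b} + a.0) has moves -c-> t1
  t1 = (b.(rec X. c.((b.X)\{a,b} + a.0)))\{a,b} + a.0 has moves -a-> t2
  t2 = 0 has moves ∅
Trace ⟨cac⟩ through P, begin at {s0}:
  step 1 (c): {s1}
  step 2 (a): {s2}
  step 3 (c): {s3}
  — P admits the full trace.
Trace ⟨cac⟩ through Q, begin at {t0}:
  step 1 (c): {t1}
  step 2 (a): {t2}
  step 3 (c): no successor for Q

cac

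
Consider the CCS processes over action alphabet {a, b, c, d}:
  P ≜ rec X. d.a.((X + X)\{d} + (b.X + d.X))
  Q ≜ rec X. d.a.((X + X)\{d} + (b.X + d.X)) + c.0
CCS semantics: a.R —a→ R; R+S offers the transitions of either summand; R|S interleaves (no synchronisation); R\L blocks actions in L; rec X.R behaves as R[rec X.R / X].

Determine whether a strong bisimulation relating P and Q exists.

NO

P's transition system — 3 states:
  u0 = rec X. d.a.((X + X)\{d} + (b.X + d.X)) :: —d→ u1
  u1 = a.(((rec X. d.a.((X + X)\{d} + (b.X + d.X))) + (rec X. d.a.((X + X)\{d} + (b.X + d.X))))\{d} + (b.(rec X. d.a.((X + X)\{d} + (b.X + d.X))) + d.(rec X. d.a.((X + X)\{d} + (b.X + d.X))))) :: —a→ u2
  u2 = ((rec X. d.a.((X + X)\{d} + (b.X + d.X))) + (rec X. d.a.((X + X)\{d} + (b.X + d.X))))\{d} + (b.(rec X. d.a.((X + X)\{d} + (b.X + d.X))) + d.(rec X. d.a.((X + X)\{d} + (b.X + d.X)))) :: —b→ u0, —d→ u0
Q's transition system — 5 states:
  v0 = rec X. d.a.((X + X)\{d} + (b.X + d.X)) + c.0 :: —c→ v1, —d→ v2
  v1 = 0 :: deadlocked
  v2 = a.(((rec X. d.a.((X + X)\{d} + (b.X + d.X)) + c.0) + (rec X. d.a.((X + X)\{d} + (b.X + d.X)) + c.0))\{d} + (b.(rec X. d.a.((X + X)\{d} + (b.X + d.X)) + c.0) + d.(rec X. d.a.((X + X)\{d} + (b.X + d.X)) + c.0))) :: —a→ v3
  v3 = ((rec X. d.a.((X + X)\{d} + (b.X + d.X)) + c.0) + (rec X. d.a.((X + X)\{d} + (b.X + d.X)) + c.0))\{d} + (b.(rec X. d.a.((X + X)\{d} + (b.X + d.X)) + c.0) + d.(rec X. d.a.((X + X)\{d} + (b.X + d.X)) + c.0)) :: —b→ v0, —c→ v4, —d→ v0
  v4 = 0\{d} :: deadlocked
Partition-refinement fixed point:
  B0 = {u0}
  B1 = {u1}
  B2 = {u2}
  B3 = {v0}
  B4 = {v2}
  B5 = {v3}
  B6 = {v1, v4}
u0 ∈ B0, v0 ∈ B3 → different blocks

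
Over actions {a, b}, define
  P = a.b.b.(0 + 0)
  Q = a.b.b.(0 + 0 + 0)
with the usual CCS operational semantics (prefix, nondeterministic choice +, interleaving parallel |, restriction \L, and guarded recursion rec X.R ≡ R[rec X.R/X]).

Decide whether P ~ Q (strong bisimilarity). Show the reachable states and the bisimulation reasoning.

P ~ Q

P's transition system — 4 states:
  s0 = a.b.b.(0 + 0) has moves ··a··> s1
  s1 = b.b.(0 + 0) has moves ··b··> s2
  s2 = b.(0 + 0) has moves ··b··> s3
  s3 = 0 + 0 has moves ∅
Q's transition system — 4 states:
  t0 = a.b.b.(0 + 0 + 0) has moves ··a··> t1
  t1 = b.b.(0 + 0 + 0) has moves ··b··> t2
  t2 = b.(0 + 0 + 0) has moves ··b··> t3
  t3 = 0 + 0 + 0 has moves ∅
Partition-refinement fixed point:
  B0 = {s0, t0}
  B1 = {s1, t1}
  B2 = {s2, t2}
  B3 = {s3, t3}
s0 ∈ B0, t0 ∈ B0 → same block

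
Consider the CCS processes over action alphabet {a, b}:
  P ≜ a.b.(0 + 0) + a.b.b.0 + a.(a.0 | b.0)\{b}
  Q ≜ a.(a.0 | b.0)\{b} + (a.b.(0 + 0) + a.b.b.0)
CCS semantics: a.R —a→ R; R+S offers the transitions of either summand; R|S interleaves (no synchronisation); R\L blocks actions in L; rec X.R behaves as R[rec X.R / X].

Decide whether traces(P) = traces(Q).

P's transition system — 8 states:
  s0 = a.b.(0 + 0) + a.b.b.0 + a.(a.0 | b.0)\{b} → —a→ s1, —a→ s2, —a→ s3
  s1 = (a.0 | b.0)\{b} → —a→ s4
  s2 = b.(0 + 0) → —b→ s5
  s3 = b.b.0 → —b→ s6
  s4 = (0 | b.0)\{b} → ·
  s5 = 0 + 0 → ·
  s6 = b.0 → —b→ s7
  s7 = 0 → ·
Q's transition system — 8 states:
  t0 = a.(a.0 | b.0)\{b} + (a.b.(0 + 0) + a.b.b.0) → —a→ t1, —a→ t2, —a→ t3
  t1 = (a.0 | b.0)\{b} → —a→ t4
  t2 = b.(0 + 0) → —b→ t5
  t3 = b.b.0 → —b→ t6
  t4 = (0 | b.0)\{b} → ·
  t5 = 0 + 0 → ·
  t6 = b.0 → —b→ t7
  t7 = 0 → ·
Bisimilarity quotient blocks:
  B0 = {s0, t0}
  B1 = {s1, t1}
  B2 = {s4, s5, s7, t4, t5, t7}
  B3 = {s3, t3}
  B4 = {s2, s6, t2, t6}
s0 ∈ B0, t0 ∈ B0 → same block
Bisimilar ⇒ trace-equivalent.

traces(P) = traces(Q)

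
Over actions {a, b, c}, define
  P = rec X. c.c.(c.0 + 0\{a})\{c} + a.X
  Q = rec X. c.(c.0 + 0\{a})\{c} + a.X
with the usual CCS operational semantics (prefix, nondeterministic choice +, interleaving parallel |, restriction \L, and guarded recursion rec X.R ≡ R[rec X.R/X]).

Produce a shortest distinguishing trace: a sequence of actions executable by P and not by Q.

cc

LTS(P): 3 reachable states
  m0 = rec X. c.c.(c.0 + 0\{a})\{c} + a.X | -a-> m0, -c-> m1
  m1 = c.(c.0 + 0\{a})\{c} | -c-> m2
  m2 = (c.0 + 0\{a})\{c} | deadlocked
LTS(Q): 2 reachable states
  n0 = rec X. c.(c.0 + 0\{a})\{c} + a.X | -a-> n0, -c-> n1
  n1 = (c.0 + 0\{a})\{c} | deadlocked
Trace ⟨cc⟩ through P, begin at {m0}:
  [1] c ⇒ {m1}
  [2] c ⇒ {m2}
  ✓ P
Trace ⟨cc⟩ through Q, begin at {n0}:
  [1] c ⇒ {n1}
  [2] c ⇒ ∅ (Q stuck)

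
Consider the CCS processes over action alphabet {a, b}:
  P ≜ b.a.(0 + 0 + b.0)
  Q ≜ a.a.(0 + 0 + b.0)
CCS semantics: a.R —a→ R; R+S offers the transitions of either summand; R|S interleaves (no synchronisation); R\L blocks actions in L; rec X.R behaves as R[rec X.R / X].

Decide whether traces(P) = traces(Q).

LTS(P): 4 reachable states
  p0 = b.a.(0 + 0 + b.0) | -b-> p1
  p1 = a.(0 + 0 + b.0) | -a-> p2
  p2 = 0 + 0 + b.0 | -b-> p3
  p3 = 0 | stopped
LTS(Q): 4 reachable states
  q0 = a.a.(0 + 0 + b.0) | -a-> q1
  q1 = a.(0 + 0 + b.0) | -a-> q2
  q2 = 0 + 0 + b.0 | -b-> q3
  q3 = 0 | stopped
Run σ = ⟨b⟩ on P: start {p0}
  step 1 (b): {p1}
  P completes σ.
Run σ = ⟨b⟩ on Q: start {q0}
  step 1 (b): ∅ (Q stuck)

NO — witness ⟨b⟩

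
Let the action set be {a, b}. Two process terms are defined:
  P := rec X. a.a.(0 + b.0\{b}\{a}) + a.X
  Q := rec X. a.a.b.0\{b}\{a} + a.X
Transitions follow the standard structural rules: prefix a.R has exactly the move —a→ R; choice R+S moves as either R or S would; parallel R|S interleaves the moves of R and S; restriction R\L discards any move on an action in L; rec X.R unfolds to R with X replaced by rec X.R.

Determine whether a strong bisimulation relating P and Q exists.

LTS(P): 4 reachable states
  m0 = rec X. a.a.(0 + b.0\{b}\{a}) + a.X → ··a··> m0, ··a··> m1
  m1 = a.(0 + b.0\{b}\{a}) → ··a··> m2
  m2 = 0 + b.0\{b}\{a} → ··b··> m3
  m3 = 0\{b}\{a} → stopped
LTS(Q): 4 reachable states
  n0 = rec X. a.a.b.0\{b}\{a} + a.X → ··a··> n0, ··a··> n1
  n1 = a.b.0\{b}\{a} → ··a··> n2
  n2 = b.0\{b}\{a} → ··b··> n3
  n3 = 0\{b}\{a} → stopped
Bisimilarity quotient blocks:
  B0 = {m0, n0}
  B1 = {m1, n1}
  B2 = {m2, n2}
  B3 = {m3, n3}
m0 ∈ B0, n0 ∈ B0 → same block

bisimilar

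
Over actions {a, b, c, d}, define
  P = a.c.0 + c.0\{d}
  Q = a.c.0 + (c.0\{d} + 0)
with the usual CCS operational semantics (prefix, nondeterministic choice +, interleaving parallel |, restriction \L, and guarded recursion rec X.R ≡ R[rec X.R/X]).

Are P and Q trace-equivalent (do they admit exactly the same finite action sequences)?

Reachable graph of P (4 states):
  s0 = a.c.0 + c.0\{d} :: =a=> s1, =c=> s2
  s1 = c.0 :: =c=> s3
  s2 = 0\{d} :: deadlocked
  s3 = 0 :: deadlocked
Reachable graph of Q (4 states):
  t0 = a.c.0 + (c.0\{d} + 0) :: =a=> t1, =c=> t2
  t1 = c.0 :: =c=> t3
  t2 = 0\{d} :: deadlocked
  t3 = 0 :: deadlocked
Coarsest stable partition (strong bisimilarity classes):
  B0 = {s0, t0}
  B1 = {s2, s3, t2, t3}
  B2 = {s1, t1}
s0 ∈ B0, t0 ∈ B0 → same block
Bisimilar ⇒ trace-equivalent.

trace-equivalent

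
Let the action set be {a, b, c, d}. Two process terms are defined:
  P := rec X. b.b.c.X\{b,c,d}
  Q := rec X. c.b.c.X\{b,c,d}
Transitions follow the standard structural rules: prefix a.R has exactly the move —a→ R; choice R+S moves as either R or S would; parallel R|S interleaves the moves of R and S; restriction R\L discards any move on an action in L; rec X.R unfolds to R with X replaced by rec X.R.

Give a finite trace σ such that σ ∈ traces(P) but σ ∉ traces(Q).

LTS(P): 4 reachable states
  s0 = rec X. b.b.c.X\{b,c,d} ⊢ -b-> s1
  s1 = b.c.(rec X. b.b.c.X\{b,c,d})\{b,c,d} ⊢ -b-> s2
  s2 = c.(rec X. b.b.c.X\{b,c,d})\{b,c,d} ⊢ -c-> s3
  s3 = (rec X. b.b.c.X\{b,c,d})\{b,c,d} ⊢ deadlocked
LTS(Q): 4 reachable states
  t0 = rec X. c.b.c.X\{b,c,d} ⊢ -c-> t1
  t1 = b.c.(rec X. c.b.c.X\{b,c,d})\{b,c,d} ⊢ -b-> t2
  t2 = c.(rec X. c.b.c.X\{b,c,d})\{b,c,d} ⊢ -c-> t3
  t3 = (rec X. c.b.c.X\{b,c,d})\{b,c,d} ⊢ deadlocked
Executing b from P (initial set {s0}):
  step 1 (b): {s1}
  ✓ P
Executing b from Q (initial set {t0}):
  step 1 (b): no successor for Q

b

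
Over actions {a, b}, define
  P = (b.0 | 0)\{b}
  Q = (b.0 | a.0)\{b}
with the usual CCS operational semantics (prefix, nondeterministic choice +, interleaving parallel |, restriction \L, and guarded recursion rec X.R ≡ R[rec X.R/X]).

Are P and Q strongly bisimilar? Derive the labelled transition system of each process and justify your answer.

LTS(P): 1 reachable states
  u0 = (b.0 | 0)\{b} ⊢ ∅
LTS(Q): 2 reachable states
  v0 = (b.0 | a.0)\{b} ⊢ =a=> v1
  v1 = (b.0 | 0)\{b} ⊢ ∅
Coarsest stable partition (strong bisimilarity classes):
  B0 = {u0, v1}
  B1 = {v0}
u0 ∈ B0, v0 ∈ B1 → different blocks

not bisimilar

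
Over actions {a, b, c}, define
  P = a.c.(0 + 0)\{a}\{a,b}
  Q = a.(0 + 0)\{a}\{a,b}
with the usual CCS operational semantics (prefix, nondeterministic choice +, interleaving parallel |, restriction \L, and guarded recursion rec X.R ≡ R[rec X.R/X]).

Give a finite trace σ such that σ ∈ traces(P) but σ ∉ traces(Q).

Reachable graph of P (3 states):
  u0 = a.c.(0 + 0)\{a}\{a,b} ⊢ --a--▸ u1
  u1 = c.(0 + 0)\{a}\{a,b} ⊢ --c--▸ u2
  u2 = (0 + 0)\{a}\{a,b} ⊢ ·
Reachable graph of Q (2 states):
  v0 = a.(0 + 0)\{a}\{a,b} ⊢ --a--▸ v1
  v1 = (0 + 0)\{a}\{a,b} ⊢ ·
Executing ac from P (initial set {u0}):
  after a @ step 1: {u1}
  after c @ step 2: {u2}
  — P admits the full trace.
Executing ac from Q (initial set {v0}):
  after a @ step 1: {v1}
  after c @ step 2: ∅  — Q cannot continue

ac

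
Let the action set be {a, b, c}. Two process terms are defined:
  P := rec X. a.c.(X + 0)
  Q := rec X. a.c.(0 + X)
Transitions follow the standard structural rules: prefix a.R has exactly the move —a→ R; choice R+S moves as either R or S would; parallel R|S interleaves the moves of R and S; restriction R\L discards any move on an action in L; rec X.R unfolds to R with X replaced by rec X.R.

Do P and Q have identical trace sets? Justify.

Reachable graph of P (3 states):
  m0 = rec X. a.c.(X + 0) | =a=> m1
  m1 = c.((rec X. a.c.(X + 0)) + 0) | =c=> m2
  m2 = (rec X. a.c.(X + 0)) + 0 | =a=> m1
Reachable graph of Q (3 states):
  n0 = rec X. a.c.(0 + X) | =a=> n1
  n1 = c.(0 + (rec X. a.c.(0 + X))) | =c=> n2
  n2 = 0 + (rec X. a.c.(0 + X)) | =a=> n1
Coarsest stable partition (strong bisimilarity classes):
  B0 = {m0, m2, n0, n2}
  B1 = {m1, n1}
m0 ∈ B0, n0 ∈ B0 → same block
Bisimilar ⇒ trace-equivalent.

trace-equivalent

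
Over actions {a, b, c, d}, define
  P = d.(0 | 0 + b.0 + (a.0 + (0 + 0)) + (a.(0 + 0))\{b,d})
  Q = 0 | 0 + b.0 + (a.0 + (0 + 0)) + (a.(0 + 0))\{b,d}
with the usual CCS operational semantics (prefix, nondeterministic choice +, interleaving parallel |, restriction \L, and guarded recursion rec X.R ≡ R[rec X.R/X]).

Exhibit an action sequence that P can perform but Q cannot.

d

P's transition system — 4 states:
  u0 = d.(0 | 0 + b.0 + (a.0 + (0 + 0)) + (a.(0 + 0))\{b,d}) :: =d=> u1
  u1 = 0 | 0 + b.0 + (a.0 + (0 + 0)) + (a.(0 + 0))\{b,d} :: =a=> u2, =a=> u3, =b=> u3
  u2 = (0 + 0)\{b,d} :: stopped
  u3 = 0 :: stopped
Q's transition system — 3 states:
  v0 = 0 | 0 + b.0 + (a.0 + (0 + 0)) + (a.(0 + 0))\{b,d} :: =a=> v1, =a=> v2, =b=> v2
  v1 = (0 + 0)\{b,d} :: stopped
  v2 = 0 :: stopped
Trace ⟨d⟩ through P, begin at {u0}:
  after d @ step 1: {u1}
  P completes σ.
Trace ⟨d⟩ through Q, begin at {v0}:
  after d @ step 1: ∅  — Q cannot continue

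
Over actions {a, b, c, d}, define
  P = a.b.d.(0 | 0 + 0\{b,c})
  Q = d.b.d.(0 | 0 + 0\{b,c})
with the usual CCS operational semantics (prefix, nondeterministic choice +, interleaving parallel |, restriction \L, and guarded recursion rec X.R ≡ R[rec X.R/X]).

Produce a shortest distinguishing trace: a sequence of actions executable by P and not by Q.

a

P's transition system — 4 states:
  s0 = a.b.d.(0 | 0 + 0\{b,c}) has moves =a=> s1
  s1 = b.d.(0 | 0 + 0\{b,c}) has moves =b=> s2
  s2 = d.(0 | 0 + 0\{b,c}) has moves =d=> s3
  s3 = 0 | 0 + 0\{b,c} has moves deadlocked
Q's transition system — 4 states:
  t0 = d.b.d.(0 | 0 + 0\{b,c}) has moves =d=> t1
  t1 = b.d.(0 | 0 + 0\{b,c}) has moves =b=> t2
  t2 = d.(0 | 0 + 0\{b,c}) has moves =d=> t3
  t3 = 0 | 0 + 0\{b,c} has moves deadlocked
Run σ = ⟨a⟩ on P: start {s0}
  [1] a ⇒ {s1}
  — P admits the full trace.
Run σ = ⟨a⟩ on Q: start {t0}
  [1] a ⇒ no successor for Q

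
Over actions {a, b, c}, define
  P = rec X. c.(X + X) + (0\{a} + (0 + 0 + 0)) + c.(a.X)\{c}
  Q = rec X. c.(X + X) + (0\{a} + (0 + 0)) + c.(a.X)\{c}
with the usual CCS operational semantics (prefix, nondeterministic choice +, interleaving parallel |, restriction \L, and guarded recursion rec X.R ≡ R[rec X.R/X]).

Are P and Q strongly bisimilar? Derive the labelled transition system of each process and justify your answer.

bisimilar

P's transition system — 4 states:
  p0 = rec X. c.(X + X) + (0\{a} + (0 + 0 + 0)) + c.(a.X)\{c} → —c→ p1, —c→ p2
  p1 = (a.(rec X. c.(X + X) + (0\{a} + (0 + 0 + 0)) + c.(a.X)\{c}))\{c} → —a→ p3
  p2 = (rec X. c.(X + X) + (0\{a} + (0 + 0 + 0)) + c.(a.X)\{c}) + (rec X. c.(X + X) + (0\{a} + (0 + 0 + 0)) + c.(a.X)\{c}) → —c→ p1, —c→ p2
  p3 = (rec X. c.(X + X) + (0\{a} + (0 + 0 + 0)) + c.(a.X)\{c})\{c} → ·
Q's transition system — 4 states:
  q0 = rec X. c.(X + X) + (0\{a} + (0 + 0)) + c.(a.X)\{c} → —c→ q1, —c→ q2
  q1 = (a.(rec X. c.(X + X) + (0\{a} + (0 + 0)) + c.(a.X)\{c}))\{c} → —a→ q3
  q2 = (rec X. c.(X + X) + (0\{a} + (0 + 0)) + c.(a.X)\{c}) + (rec X. c.(X + X) + (0\{a} + (0 + 0)) + c.(a.X)\{c}) → —c→ q1, —c→ q2
  q3 = (rec X. c.(X + X) + (0\{a} + (0 + 0)) + c.(a.X)\{c})\{c} → ·
Coarsest stable partition (strong bisimilarity classes):
  B0 = {p0, p2, q0, q2}
  B1 = {p1, q1}
  B2 = {p3, q3}
p0 ∈ B0, q0 ∈ B0 → same block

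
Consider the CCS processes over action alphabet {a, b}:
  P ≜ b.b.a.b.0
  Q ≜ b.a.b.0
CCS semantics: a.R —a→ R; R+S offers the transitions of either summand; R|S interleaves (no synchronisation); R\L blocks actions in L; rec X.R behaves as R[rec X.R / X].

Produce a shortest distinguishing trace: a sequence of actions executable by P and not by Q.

bb

LTS(P): 5 reachable states
  p0 = b.b.a.b.0 :: -b-> p1
  p1 = b.a.b.0 :: -b-> p2
  p2 = a.b.0 :: -a-> p3
  p3 = b.0 :: -b-> p4
  p4 = 0 :: stopped
LTS(Q): 4 reachable states
  q0 = b.a.b.0 :: -b-> q1
  q1 = a.b.0 :: -a-> q2
  q2 = b.0 :: -b-> q3
  q3 = 0 :: stopped
Trace ⟨bb⟩ through P, begin at {p0}:
  after b @ step 1: {p1}
  after b @ step 2: {p2}
  ✓ P
Trace ⟨bb⟩ through Q, begin at {q0}:
  after b @ step 1: {q1}
  after b @ step 2: ∅  — Q cannot continue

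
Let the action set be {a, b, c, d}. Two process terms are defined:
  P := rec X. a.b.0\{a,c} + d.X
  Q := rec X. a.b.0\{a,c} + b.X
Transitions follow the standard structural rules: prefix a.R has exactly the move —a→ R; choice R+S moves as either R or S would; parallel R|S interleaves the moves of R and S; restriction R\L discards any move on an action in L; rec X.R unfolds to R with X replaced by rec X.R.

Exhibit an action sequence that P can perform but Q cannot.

Reachable graph of P (3 states):
  u0 = rec X. a.b.0\{a,c} + d.X | ··a··> u1, ··d··> u0
  u1 = b.0\{a,c} | ··b··> u2
  u2 = 0\{a,c} | ∅
Reachable graph of Q (3 states):
  v0 = rec X. a.b.0\{a,c} + b.X | ··a··> v1, ··b··> v0
  v1 = b.0\{a,c} | ··b··> v2
  v2 = 0\{a,c} | ∅
Executing d from P (initial set {u0}):
  [1] d ⇒ {u0}
  ✓ P
Executing d from Q (initial set {v0}):
  [1] d ⇒ ∅ (Q stuck)

d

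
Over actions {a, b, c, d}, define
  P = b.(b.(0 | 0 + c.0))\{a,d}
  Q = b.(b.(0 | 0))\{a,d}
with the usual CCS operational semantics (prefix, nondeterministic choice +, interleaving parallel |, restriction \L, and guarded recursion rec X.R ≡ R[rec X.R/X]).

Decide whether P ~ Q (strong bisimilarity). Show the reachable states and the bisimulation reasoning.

P's transition system — 4 states:
  m0 = b.(b.(0 | 0 + c.0))\{a,d} → ··b··> m1
  m1 = (b.(0 | 0 + c.0))\{a,d} → ··b··> m2
  m2 = (0 | 0 + c.0)\{a,d} → ··c··> m3
  m3 = 0\{a,d} → (no moves)
Q's transition system — 3 states:
  n0 = b.(b.(0 | 0))\{a,d} → ··b··> n1
  n1 = (b.(0 | 0))\{a,d} → ··b··> n2
  n2 = (0 | 0)\{a,d} → (no moves)
Bisimilarity quotient blocks:
  B0 = {m0}
  B1 = {m1}
  B2 = {m2}
  B3 = {m3, n2}
  B4 = {n0}
  B5 = {n1}
m0 ∈ B0, n0 ∈ B4 → different blocks

NO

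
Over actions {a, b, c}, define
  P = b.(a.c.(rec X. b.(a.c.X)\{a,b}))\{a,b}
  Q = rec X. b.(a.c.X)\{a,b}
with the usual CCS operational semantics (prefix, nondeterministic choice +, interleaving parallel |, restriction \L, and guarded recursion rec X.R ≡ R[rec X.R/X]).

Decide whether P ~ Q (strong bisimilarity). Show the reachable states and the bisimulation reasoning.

P's transition system — 2 states:
  m0 = b.(a.c.(rec X. b.(a.c.X)\{a,b}))\{a,b} has moves -b-> m1
  m1 = (a.c.(rec X. b.(a.c.X)\{a,b}))\{a,b} has moves (no moves)
Q's transition system — 2 states:
  n0 = rec X. b.(a.c.X)\{a,b} has moves -b-> n1
  n1 = (a.c.(rec X. b.(a.c.X)\{a,b}))\{a,b} has moves (no moves)
Partition-refinement fixed point:
  B0 = {m0, n0}
  B1 = {m1, n1}
m0 ∈ B0, n0 ∈ B0 → same block

P ~ Q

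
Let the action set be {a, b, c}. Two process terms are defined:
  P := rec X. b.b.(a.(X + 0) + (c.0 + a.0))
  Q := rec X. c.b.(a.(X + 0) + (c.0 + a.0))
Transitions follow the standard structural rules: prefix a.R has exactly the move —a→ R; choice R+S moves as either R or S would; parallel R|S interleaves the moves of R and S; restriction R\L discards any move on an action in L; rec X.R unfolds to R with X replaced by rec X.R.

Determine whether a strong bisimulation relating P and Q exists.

NO

LTS(P): 5 reachable states
  u0 = rec X. b.b.(a.(X + 0) + (c.0 + a.0)) has moves —b→ u1
  u1 = b.(a.((rec X. b.b.(a.(X + 0) + (c.0 + a.0))) + 0) + (c.0 + a.0)) has moves —b→ u2
  u2 = a.((rec X. b.b.(a.(X + 0) + (c.0 + a.0))) + 0) + (c.0 + a.0) has moves —a→ u3, —a→ u4, —c→ u4
  u3 = (rec X. b.b.(a.(X + 0) + (c.0 + a.0))) + 0 has moves —b→ u1
  u4 = 0 has moves ·
LTS(Q): 5 reachable states
  v0 = rec X. c.b.(a.(X + 0) + (c.0 + a.0)) has moves —c→ v1
  v1 = b.(a.((rec X. c.b.(a.(X + 0) + (c.0 + a.0))) + 0) + (c.0 + a.0)) has moves —b→ v2
  v2 = a.((rec X. c.b.(a.(X + 0) + (c.0 + a.0))) + 0) + (c.0 + a.0) has moves —a→ v3, —a→ v4, —c→ v4
  v3 = (rec X. c.b.(a.(X + 0) + (c.0 + a.0))) + 0 has moves —c→ v1
  v4 = 0 has moves ·
Coarsest stable partition (strong bisimilarity classes):
  B0 = {u0, u3}
  B1 = {u1}
  B2 = {u2}
  B3 = {u4, v4}
  B4 = {v0, v3}
  B5 = {v1}
  B6 = {v2}
u0 ∈ B0, v0 ∈ B4 → different blocks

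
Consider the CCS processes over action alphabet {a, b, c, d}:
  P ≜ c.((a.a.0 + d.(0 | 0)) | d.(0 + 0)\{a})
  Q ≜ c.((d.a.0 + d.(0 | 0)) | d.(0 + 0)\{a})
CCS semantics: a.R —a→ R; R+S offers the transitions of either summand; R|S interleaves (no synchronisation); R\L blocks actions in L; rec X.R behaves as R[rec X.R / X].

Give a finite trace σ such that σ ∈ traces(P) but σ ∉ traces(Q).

ca

P's transition system — 9 states:
  s0 = c.((a.a.0 + d.(0 | 0)) | d.(0 + 0)\{a}) | —c→ s1
  s1 = (a.a.0 + d.(0 | 0)) | d.(0 + 0)\{a} | —a→ s2, —d→ s3, —d→ s4
  s2 = a.0 | d.(0 + 0)\{a} | —a→ s5, —d→ s6
  s3 = (a.a.0 + d.(0 | 0)) | (0 + 0)\{a} | —a→ s6, —d→ s7
  s4 = 0 | 0 | d.(0 + 0)\{a} | —d→ s7
  s5 = 0 | d.(0 + 0)\{a} | —d→ s8
  s6 = a.0 | (0 + 0)\{a} | —a→ s8
  s7 = 0 | 0 | (0 + 0)\{a} | (no moves)
  s8 = 0 | (0 + 0)\{a} | (no moves)
Q's transition system — 9 states:
  t0 = c.((d.a.0 + d.(0 | 0)) | d.(0 + 0)\{a}) | —c→ t1
  t1 = (d.a.0 + d.(0 | 0)) | d.(0 + 0)\{a} | —d→ t2, —d→ t3, —d→ t4
  t2 = (d.a.0 + d.(0 | 0)) | (0 + 0)\{a} | —d→ t5, —d→ t6
  t3 = 0 | 0 | d.(0 + 0)\{a} | —d→ t5
  t4 = a.0 | d.(0 + 0)\{a} | —a→ t7, —d→ t6
  t5 = 0 | 0 | (0 + 0)\{a} | (no moves)
  t6 = a.0 | (0 + 0)\{a} | —a→ t8
  t7 = 0 | d.(0 + 0)\{a} | —d→ t8
  t8 = 0 | (0 + 0)\{a} | (no moves)
Run σ = ⟨ca⟩ on P: start {s0}
  step 1 (c): {s1}
  step 2 (a): {s2}
  — P admits the full trace.
Run σ = ⟨ca⟩ on Q: start {t0}
  step 1 (c): {t1}
  step 2 (a): ∅  — Q cannot continue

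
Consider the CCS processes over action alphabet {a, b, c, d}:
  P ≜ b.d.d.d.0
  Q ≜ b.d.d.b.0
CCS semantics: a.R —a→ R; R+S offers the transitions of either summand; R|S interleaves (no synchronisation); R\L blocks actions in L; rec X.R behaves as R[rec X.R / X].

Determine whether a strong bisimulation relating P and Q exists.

LTS(P): 5 reachable states
  s0 = b.d.d.d.0 :: -b-> s1
  s1 = d.d.d.0 :: -d-> s2
  s2 = d.d.0 :: -d-> s3
  s3 = d.0 :: -d-> s4
  s4 = 0 :: stopped
LTS(Q): 5 reachable states
  t0 = b.d.d.b.0 :: -b-> t1
  t1 = d.d.b.0 :: -d-> t2
  t2 = d.b.0 :: -d-> t3
  t3 = b.0 :: -b-> t4
  t4 = 0 :: stopped
Partition-refinement fixed point:
  B0 = {s0}
  B1 = {s1}
  B2 = {s2}
  B3 = {s3}
  B4 = {s4, t4}
  B5 = {t0}
  B6 = {t1}
  B7 = {t2}
  B8 = {t3}
s0 ∈ B0, t0 ∈ B5 → different blocks

not bisimilar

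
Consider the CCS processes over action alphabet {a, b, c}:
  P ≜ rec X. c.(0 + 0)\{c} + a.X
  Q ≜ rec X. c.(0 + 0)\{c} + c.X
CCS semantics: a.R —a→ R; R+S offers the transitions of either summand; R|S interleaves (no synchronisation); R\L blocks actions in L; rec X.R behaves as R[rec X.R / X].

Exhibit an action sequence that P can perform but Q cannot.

Reachable graph of P (2 states):
  s0 = rec X. c.(0 + 0)\{c} + a.X → -a-> s0, -c-> s1
  s1 = (0 + 0)\{c} → ·
Reachable graph of Q (2 states):
  t0 = rec X. c.(0 + 0)\{c} + c.X → -c-> t0, -c-> t1
  t1 = (0 + 0)\{c} → ·
Executing a from P (initial set {s0}):
  after a @ step 1: {s0}
  — P admits the full trace.
Executing a from Q (initial set {t0}):
  after a @ step 1: no successor for Q

a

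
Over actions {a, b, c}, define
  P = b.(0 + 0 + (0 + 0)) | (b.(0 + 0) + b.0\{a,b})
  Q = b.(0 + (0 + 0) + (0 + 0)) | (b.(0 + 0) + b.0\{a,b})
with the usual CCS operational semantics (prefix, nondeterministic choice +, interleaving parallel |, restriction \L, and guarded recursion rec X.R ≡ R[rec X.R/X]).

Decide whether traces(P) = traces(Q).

LTS(P): 6 reachable states
  u0 = b.(0 + 0 + (0 + 0)) | (b.(0 + 0) + b.0\{a,b}) | =b=> u1, =b=> u2, =b=> u3
  u1 = (0 + 0 + (0 + 0)) | (b.(0 + 0) + b.0\{a,b}) | =b=> u4, =b=> u5
  u2 = b.(0 + 0 + (0 + 0)) | (0 + 0) | =b=> u4
  u3 = b.(0 + 0 + (0 + 0)) | 0\{a,b} | =b=> u5
  u4 = (0 + 0 + (0 + 0)) | (0 + 0) | ∅
  u5 = (0 + 0 + (0 + 0)) | 0\{a,b} | ∅
LTS(Q): 6 reachable states
  v0 = b.(0 + (0 + 0) + (0 + 0)) | (b.(0 + 0) + b.0\{a,b}) | =b=> v1, =b=> v2, =b=> v3
  v1 = (0 + (0 + 0) + (0 + 0)) | (b.(0 + 0) + b.0\{a,b}) | =b=> v4, =b=> v5
  v2 = b.(0 + (0 + 0) + (0 + 0)) | (0 + 0) | =b=> v4
  v3 = b.(0 + (0 + 0) + (0 + 0)) | 0\{a,b} | =b=> v5
  v4 = (0 + (0 + 0) + (0 + 0)) | (0 + 0) | ∅
  v5 = (0 + (0 + 0) + (0 + 0)) | 0\{a,b} | ∅
Coarsest stable partition (strong bisimilarity classes):
  B0 = {u0, v0}
  B1 = {u1, u2, u3, v1, v2, v3}
  B2 = {u4, u5, v4, v5}
u0 ∈ B0, v0 ∈ B0 → same block
Bisimilar ⇒ trace-equivalent.

trace-equivalent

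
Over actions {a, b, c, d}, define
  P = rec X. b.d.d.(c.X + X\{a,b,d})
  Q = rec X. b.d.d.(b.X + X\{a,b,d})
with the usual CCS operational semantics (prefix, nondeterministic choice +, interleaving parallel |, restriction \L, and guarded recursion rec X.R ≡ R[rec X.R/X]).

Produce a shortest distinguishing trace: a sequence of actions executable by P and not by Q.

bddc

LTS(P): 4 reachable states
  u0 = rec X. b.d.d.(c.X + X\{a,b,d}) has moves ··b··> u1
  u1 = d.d.(c.(rec X. b.d.d.(c.X + X\{a,b,d})) + (rec X. b.d.d.(c.X + X\{a,b,d}))\{a,b,d}) has moves ··d··> u2
  u2 = d.(c.(rec X. b.d.d.(c.X + X\{a,b,d})) + (rec X. b.d.d.(c.X + X\{a,b,d}))\{a,b,d}) has moves ··d··> u3
  u3 = c.(rec X. b.d.d.(c.X + X\{a,b,d})) + (rec X. b.d.d.(c.X + X\{a,b,d}))\{a,b,d} has moves ··c··> u0
LTS(Q): 4 reachable states
  v0 = rec X. b.d.d.(b.X + X\{a,b,d}) has moves ··b··> v1
  v1 = d.d.(b.(rec X. b.d.d.(b.X + X\{a,b,d})) + (rec X. b.d.d.(b.X + X\{a,b,d}))\{a,b,d}) has moves ··d··> v2
  v2 = d.(b.(rec X. b.d.d.(b.X + X\{a,b,d})) + (rec X. b.d.d.(b.X + X\{a,b,d}))\{a,b,d}) has moves ··d··> v3
  v3 = b.(rec X. b.d.d.(b.X + X\{a,b,d})) + (rec X. b.d.d.(b.X + X\{a,b,d}))\{a,b,d} has moves ··b··> v0
Trace ⟨bddc⟩ through P, begin at {u0}:
  step 1 (b): {u1}
  step 2 (d): {u2}
  step 3 (d): {u3}
  step 4 (c): {u0}
  P completes σ.
Trace ⟨bddc⟩ through Q, begin at {v0}:
  step 1 (b): {v1}
  step 2 (d): {v2}
  step 3 (d): {v3}
  step 4 (c): ∅  — Q cannot continue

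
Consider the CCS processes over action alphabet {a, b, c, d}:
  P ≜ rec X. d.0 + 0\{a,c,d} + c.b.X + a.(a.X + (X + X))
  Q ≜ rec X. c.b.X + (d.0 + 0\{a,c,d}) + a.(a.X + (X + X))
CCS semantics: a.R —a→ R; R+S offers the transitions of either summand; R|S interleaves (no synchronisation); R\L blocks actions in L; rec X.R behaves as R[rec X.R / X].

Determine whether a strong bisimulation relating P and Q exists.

YES

LTS(P): 4 reachable states
  u0 = rec X. d.0 + 0\{a,c,d} + c.b.X + a.(a.X + (X + X)) | —a→ u1, —c→ u2, —d→ u3
  u1 = a.(rec X. d.0 + 0\{a,c,d} + c.b.X + a.(a.X + (X + X))) + ((rec X. d.0 + 0\{a,c,d} + c.b.X + a.(a.X + (X + X))) + (rec X. d.0 + 0\{a,c,d} + c.b.X + a.(a.X + (X + X)))) | —a→ u0, —a→ u1, —c→ u2, —d→ u3
  u2 = b.(rec X. d.0 + 0\{a,c,d} + c.b.X + a.(a.X + (X + X))) | —b→ u0
  u3 = 0 | ∅
LTS(Q): 4 reachable states
  v0 = rec X. c.b.X + (d.0 + 0\{a,c,d}) + a.(a.X + (X + X)) | —a→ v1, —c→ v2, —d→ v3
  v1 = a.(rec X. c.b.X + (d.0 + 0\{a,c,d}) + a.(a.X + (X + X))) + ((rec X. c.b.X + (d.0 + 0\{a,c,d}) + a.(a.X + (X + X))) + (rec X. c.b.X + (d.0 + 0\{a,c,d}) + a.(a.X + (X + X)))) | —a→ v0, —a→ v1, —c→ v2, —d→ v3
  v2 = b.(rec X. c.b.X + (d.0 + 0\{a,c,d}) + a.(a.X + (X + X))) | —b→ v0
  v3 = 0 | ∅
Bisimilarity quotient blocks:
  B0 = {u0, u1, v0, v1}
  B1 = {u2, v2}
  B2 = {u3, v3}
u0 ∈ B0, v0 ∈ B0 → same block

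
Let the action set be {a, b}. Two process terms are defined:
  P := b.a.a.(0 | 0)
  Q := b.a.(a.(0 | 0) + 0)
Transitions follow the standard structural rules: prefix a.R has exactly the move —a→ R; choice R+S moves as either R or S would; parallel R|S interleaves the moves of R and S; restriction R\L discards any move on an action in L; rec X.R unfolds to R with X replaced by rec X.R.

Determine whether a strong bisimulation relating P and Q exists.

P's transition system — 4 states:
  p0 = b.a.a.(0 | 0) ⊢ -b-> p1
  p1 = a.a.(0 | 0) ⊢ -a-> p2
  p2 = a.(0 | 0) ⊢ -a-> p3
  p3 = 0 | 0 ⊢ (no moves)
Q's transition system — 4 states:
  q0 = b.a.(a.(0 | 0) + 0) ⊢ -b-> q1
  q1 = a.(a.(0 | 0) + 0) ⊢ -a-> q2
  q2 = a.(0 | 0) + 0 ⊢ -a-> q3
  q3 = 0 | 0 ⊢ (no moves)
Partition-refinement fixed point:
  B0 = {p0, q0}
  B1 = {p1, q1}
  B2 = {p2, q2}
  B3 = {p3, q3}
p0 ∈ B0, q0 ∈ B0 → same block

bisimilar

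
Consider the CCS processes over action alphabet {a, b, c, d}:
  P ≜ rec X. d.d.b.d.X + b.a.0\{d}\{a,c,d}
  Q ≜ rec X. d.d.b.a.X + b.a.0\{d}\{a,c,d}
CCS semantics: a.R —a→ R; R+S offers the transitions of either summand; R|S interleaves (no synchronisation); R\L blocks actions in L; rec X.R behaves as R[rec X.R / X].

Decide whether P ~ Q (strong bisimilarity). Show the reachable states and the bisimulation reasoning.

not bisimilar

Reachable graph of P (6 states):
  u0 = rec X. d.d.b.d.X + b.a.0\{d}\{a,c,d} has moves ··b··> u1, ··d··> u2
  u1 = a.0\{d}\{a,c,d} has moves ··a··> u3
  u2 = d.b.d.(rec X. d.d.b.d.X + b.a.0\{d}\{a,c,d}) has moves ··d··> u4
  u3 = 0\{d}\{a,c,d} has moves deadlocked
  u4 = b.d.(rec X. d.d.b.d.X + b.a.0\{d}\{a,c,d}) has moves ··b··> u5
  u5 = d.(rec X. d.d.b.d.X + b.a.0\{d}\{a,c,d}) has moves ··d··> u0
Reachable graph of Q (6 states):
  v0 = rec X. d.d.b.a.X + b.a.0\{d}\{a,c,d} has moves ··b··> v1, ··d··> v2
  v1 = a.0\{d}\{a,c,d} has moves ··a··> v3
  v2 = d.b.a.(rec X. d.d.b.a.X + b.a.0\{d}\{a,c,d}) has moves ··d··> v4
  v3 = 0\{d}\{a,c,d} has moves deadlocked
  v4 = b.a.(rec X. d.d.b.a.X + b.a.0\{d}\{a,c,d}) has moves ··b··> v5
  v5 = a.(rec X. d.d.b.a.X + b.a.0\{d}\{a,c,d}) has moves ··a··> v0
Bisimilarity quotient blocks:
  B0 = {u0}
  B1 = {u2}
  B2 = {u4}
  B3 = {u5}
  B4 = {u1, v1}
  B5 = {u3, v3}
  B6 = {v0}
  B7 = {v2}
  B8 = {v4}
  B9 = {v5}
u0 ∈ B0, v0 ∈ B6 → different blocks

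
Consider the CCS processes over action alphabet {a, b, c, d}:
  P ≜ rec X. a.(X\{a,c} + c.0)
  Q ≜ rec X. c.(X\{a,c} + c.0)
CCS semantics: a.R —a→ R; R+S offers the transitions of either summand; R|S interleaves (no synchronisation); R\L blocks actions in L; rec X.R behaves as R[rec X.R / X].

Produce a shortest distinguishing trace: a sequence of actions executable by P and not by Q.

a

Reachable graph of P (3 states):
  u0 = rec X. a.(X\{a,c} + c.0) ⊢ -a-> u1
  u1 = (rec X. a.(X\{a,c} + c.0))\{a,c} + c.0 ⊢ -c-> u2
  u2 = 0 ⊢ stopped
Reachable graph of Q (3 states):
  v0 = rec X. c.(X\{a,c} + c.0) ⊢ -c-> v1
  v1 = (rec X. c.(X\{a,c} + c.0))\{a,c} + c.0 ⊢ -c-> v2
  v2 = 0 ⊢ stopped
Run σ = ⟨a⟩ on P: start {u0}
  after a @ step 1: {u1}
  — P admits the full trace.
Run σ = ⟨a⟩ on Q: start {v0}
  after a @ step 1: no successor for Q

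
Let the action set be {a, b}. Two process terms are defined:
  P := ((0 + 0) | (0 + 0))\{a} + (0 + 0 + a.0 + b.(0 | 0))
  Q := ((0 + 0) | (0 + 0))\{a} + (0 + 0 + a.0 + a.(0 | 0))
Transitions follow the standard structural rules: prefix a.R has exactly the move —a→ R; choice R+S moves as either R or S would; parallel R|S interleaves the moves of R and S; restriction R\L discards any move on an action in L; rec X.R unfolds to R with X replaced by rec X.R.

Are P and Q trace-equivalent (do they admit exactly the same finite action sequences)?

P's transition system — 3 states:
  u0 = ((0 + 0) | (0 + 0))\{a} + (0 + 0 + a.0 + b.(0 | 0)) | --a--▸ u1, --b--▸ u2
  u1 = 0 | (no moves)
  u2 = 0 | 0 | (no moves)
Q's transition system — 3 states:
  v0 = ((0 + 0) | (0 + 0))\{a} + (0 + 0 + a.0 + a.(0 | 0)) | --a--▸ v1, --a--▸ v2
  v1 = 0 | (no moves)
  v2 = 0 | 0 | (no moves)
Trace ⟨b⟩ through P, begin at {u0}:
  [1] b ⇒ {u2}
  — P admits the full trace.
Trace ⟨b⟩ through Q, begin at {v0}:
  [1] b ⇒ ∅  — Q cannot continue

NO — witness ⟨b⟩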